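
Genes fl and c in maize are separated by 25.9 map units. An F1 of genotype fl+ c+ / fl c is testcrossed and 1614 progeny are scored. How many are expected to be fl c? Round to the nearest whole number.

A map distance of 25.9 map units corresponds to a recombination frequency of 0.259.
The F1 is fl+ c+ / fl c, so fl c is a parental gamete class with expected frequency (1 − r)/2 = 0.741/2 = 0.3705.
Expected number = 0.3705 × 1614 = 597.99 ≈ 598.

598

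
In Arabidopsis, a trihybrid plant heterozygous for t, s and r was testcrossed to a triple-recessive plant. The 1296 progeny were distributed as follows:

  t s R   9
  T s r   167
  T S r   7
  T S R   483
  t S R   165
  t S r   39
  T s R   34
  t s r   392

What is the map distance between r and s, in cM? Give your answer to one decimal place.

The two most frequent reciprocal classes, t s r and T S R, are the parental types, so the F1 was t s r / T S R.
The two rarest classes, t s R and T S r, are the double crossovers. Comparing them with the parentals, only the r allele has switched, so r is the middle locus and the order is t – r – s.
Crossovers in the r–s interval produce the single-crossover classes t S r and T s R (39 + 34 = 73) plus the double crossovers (16).
RF(r–s) = (73 + 16) / 1296 = 89/1296 = 0.0687 → 6.9 cM.

6.9 cM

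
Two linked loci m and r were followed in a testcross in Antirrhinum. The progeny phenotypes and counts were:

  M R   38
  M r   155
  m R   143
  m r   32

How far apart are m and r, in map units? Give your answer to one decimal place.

The two most frequent classes, M r (155) and m R (143), are the parental types, so the F1 was M r / m R.
The recombinant classes are M R and m r: 38 + 32 = 70.
Recombination frequency = 70/368 = 0.1902 ≈ 19.0%, i.e. 19.0 map units.

19.0 map units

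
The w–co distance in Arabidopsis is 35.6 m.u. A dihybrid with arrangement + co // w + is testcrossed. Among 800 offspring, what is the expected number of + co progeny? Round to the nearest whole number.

A map distance of 35.6 m.u. corresponds to a recombination frequency of 0.356.
The F1 is + co / w +, so + co is a parental gamete class with expected frequency (1 − r)/2 = 0.644/2 = 0.3220.
Expected number = 0.3220 × 800 = 257.60 ≈ 258.

258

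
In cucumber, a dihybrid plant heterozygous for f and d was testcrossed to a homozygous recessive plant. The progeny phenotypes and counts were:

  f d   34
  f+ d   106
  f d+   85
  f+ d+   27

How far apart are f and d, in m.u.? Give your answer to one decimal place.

24.2 m.u.

The two most frequent classes, f+ d (106) and f d+ (85), are the parental types, so the F1 was f+ d / f d+.
The recombinant classes are f+ d+ and f d: 27 + 34 = 61.
Recombination frequency = 61/252 = 0.2421 ≈ 24.2%, i.e. 24.2 m.u.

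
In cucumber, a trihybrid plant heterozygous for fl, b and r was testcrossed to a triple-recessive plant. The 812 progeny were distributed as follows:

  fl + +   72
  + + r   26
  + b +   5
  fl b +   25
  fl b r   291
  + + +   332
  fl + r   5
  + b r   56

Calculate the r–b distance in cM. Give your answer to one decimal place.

The two most frequent reciprocal classes, + + + and fl b r, are the parental types, so the F1 was + + + / fl b r.
The two rarest classes, + b + and fl + r, are the double crossovers. Comparing them with the parentals, only the b allele has switched, so b is the middle locus and the order is fl – b – r.
Crossovers in the b–r interval produce the single-crossover classes + + r and fl b + (26 + 25 = 51) plus the double crossovers (10).
RF(b–r) = (51 + 10) / 812 = 61/812 = 0.0751 → 7.5 cM.

7.5 cM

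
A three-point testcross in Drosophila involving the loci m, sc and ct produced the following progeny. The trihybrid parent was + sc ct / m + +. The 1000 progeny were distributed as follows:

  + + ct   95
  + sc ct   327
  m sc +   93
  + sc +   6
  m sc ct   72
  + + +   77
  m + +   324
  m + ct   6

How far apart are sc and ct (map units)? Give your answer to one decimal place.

20.0 map units

The two rarest classes, + sc + and m + ct, are the double crossovers. Comparing them with the parentals, only the ct allele has switched, so ct is the middle locus and the order is sc – ct – m.
Crossovers in the sc–ct interval produce the single-crossover classes + + ct and m sc + (95 + 93 = 188) plus the double crossovers (12).
RF(sc–ct) = (188 + 12) / 1000 = 200/1000 = 0.2000 → 20.0 map units.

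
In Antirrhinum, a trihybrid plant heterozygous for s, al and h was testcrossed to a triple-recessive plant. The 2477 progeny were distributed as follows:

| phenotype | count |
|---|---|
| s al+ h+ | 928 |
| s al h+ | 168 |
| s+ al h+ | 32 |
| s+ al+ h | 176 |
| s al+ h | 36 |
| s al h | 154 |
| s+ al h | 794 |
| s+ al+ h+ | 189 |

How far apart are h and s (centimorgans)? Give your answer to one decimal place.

The two most frequent reciprocal classes, s al+ h+ and s+ al h, are the parental types, so the F1 was s al+ h+ / s+ al h.
The two rarest classes, s al+ h and s+ al h+, are the double crossovers. Comparing them with the parentals, only the h allele has switched, so h is the middle locus and the order is s – h – al.
Crossovers in the s–h interval produce the single-crossover classes s+ al+ h+ and s al h (189 + 154 = 343) plus the double crossovers (68).
RF(s–h) = (343 + 68) / 2477 = 411/2477 = 0.1659 → 16.6 centimorgans.

16.6 centimorgans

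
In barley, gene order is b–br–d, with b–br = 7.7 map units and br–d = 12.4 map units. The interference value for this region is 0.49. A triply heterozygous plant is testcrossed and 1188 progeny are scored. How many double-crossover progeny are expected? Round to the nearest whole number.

Map distances give recombination frequencies of 0.077 and 0.124 for the two intervals.
With interference 0.49 (so coincidence = 0.51), expected double-crossover frequency = 0.077 × 0.124 × 0.51 = 0.00487.
Expected number = 0.00487 × 1188 = 5.78 ≈ 6.

6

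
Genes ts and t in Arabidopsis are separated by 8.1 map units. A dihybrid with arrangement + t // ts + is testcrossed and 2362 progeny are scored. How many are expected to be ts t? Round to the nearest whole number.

A map distance of 8.1 map units corresponds to a recombination frequency of 0.081.
The F1 is + t / ts +, so ts t is a recombinant gamete class with expected frequency r/2 = 0.081/2 = 0.0405.
Expected number = 0.0405 × 2362 = 95.66 ≈ 96.

96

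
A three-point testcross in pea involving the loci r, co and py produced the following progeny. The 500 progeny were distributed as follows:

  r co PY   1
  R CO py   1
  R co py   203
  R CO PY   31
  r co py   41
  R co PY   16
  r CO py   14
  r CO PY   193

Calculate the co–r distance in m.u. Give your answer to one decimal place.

The two most frequent reciprocal classes, r CO PY and R co py, are the parental types, so the F1 was r CO PY / R co py.
The two rarest classes, r co PY and R CO py, are the double crossovers. Comparing them with the parentals, only the co allele has switched, so co is the middle locus and the order is py – co – r.
Crossovers in the co–r interval produce the single-crossover classes R CO PY and r co py (31 + 41 = 72) plus the double crossovers (2).
RF(co–r) = (72 + 2) / 500 = 74/500 = 0.1480 → 14.8 m.u.

14.8 m.u.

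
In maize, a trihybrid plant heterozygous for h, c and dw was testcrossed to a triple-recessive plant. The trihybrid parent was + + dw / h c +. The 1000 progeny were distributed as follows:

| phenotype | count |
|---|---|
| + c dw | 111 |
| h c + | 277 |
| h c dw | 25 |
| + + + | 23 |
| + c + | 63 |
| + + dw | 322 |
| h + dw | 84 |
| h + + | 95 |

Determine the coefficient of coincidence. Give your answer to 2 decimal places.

The two rarest classes, + + + and h c dw, are the double crossovers. Comparing them with the parentals, only the dw allele has switched, so dw is the middle locus and the order is c – dw – h.
c–dw: (206 + 48)/1000 = 0.2540; dw–h: (147 + 48)/1000 = 0.1950.
Expected DCO frequency = 0.2540 × 0.1950 ≈ 0.04953; observed = 48/1000 ≈ 0.04800.
Coefficient of coincidence = 0.04800/0.04953 ≈ 0.97.

0.97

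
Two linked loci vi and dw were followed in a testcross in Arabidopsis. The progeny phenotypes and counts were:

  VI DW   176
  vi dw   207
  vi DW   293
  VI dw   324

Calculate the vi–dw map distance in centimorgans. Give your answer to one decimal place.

The two most frequent classes, VI dw (324) and vi DW (293), are the parental types, so the F1 was VI dw / vi DW.
The recombinant classes are VI DW and vi dw: 176 + 207 = 383.
Recombination frequency = 383/1000 = 0.3830 ≈ 38.3%, i.e. 38.3 centimorgans.

38.3 centimorgans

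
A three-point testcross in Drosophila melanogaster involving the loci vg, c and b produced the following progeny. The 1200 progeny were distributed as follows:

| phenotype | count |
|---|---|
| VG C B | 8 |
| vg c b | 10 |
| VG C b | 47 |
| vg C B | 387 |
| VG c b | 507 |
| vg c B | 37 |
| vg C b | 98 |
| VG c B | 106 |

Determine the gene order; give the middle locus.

vg

The two most frequent reciprocal classes, vg C B and VG c b, are the parental types, so the F1 was vg C B / VG c b.
The two rarest classes, VG C B and vg c b, are the double crossovers. Comparing them with the parentals, only the vg allele has switched, so vg is the middle locus and the order is b – vg – c.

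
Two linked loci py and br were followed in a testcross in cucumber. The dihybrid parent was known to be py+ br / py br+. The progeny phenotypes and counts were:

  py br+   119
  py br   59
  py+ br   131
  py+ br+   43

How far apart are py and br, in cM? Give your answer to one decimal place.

The recombinant classes are py+ br+ and py br: 43 + 59 = 102.
Recombination frequency = 102/352 = 0.2898 ≈ 29.0%, i.e. 29.0 cM.

29.0 cM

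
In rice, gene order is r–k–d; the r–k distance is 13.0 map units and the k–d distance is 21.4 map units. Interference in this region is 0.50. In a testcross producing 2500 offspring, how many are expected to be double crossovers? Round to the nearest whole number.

Map distances give recombination frequencies of 0.130 and 0.214 for the two intervals.
With interference 0.50 (so coincidence = 0.50), expected double-crossover frequency = 0.130 × 0.214 × 0.50 = 0.01391.
Expected number = 0.01391 × 2500 = 34.77 ≈ 35.

35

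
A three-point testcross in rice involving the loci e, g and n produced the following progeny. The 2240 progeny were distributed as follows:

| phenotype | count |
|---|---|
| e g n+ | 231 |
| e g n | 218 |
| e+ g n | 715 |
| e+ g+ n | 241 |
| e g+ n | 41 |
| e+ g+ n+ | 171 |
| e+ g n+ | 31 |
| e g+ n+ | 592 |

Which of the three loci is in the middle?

The two most frequent reciprocal classes, e g+ n+ and e+ g n, are the parental types, so the F1 was e g+ n+ / e+ g n.
The two rarest classes, e g+ n and e+ g n+, are the double crossovers. Comparing them with the parentals, only the n allele has switched, so n is the middle locus and the order is g – n – e.

n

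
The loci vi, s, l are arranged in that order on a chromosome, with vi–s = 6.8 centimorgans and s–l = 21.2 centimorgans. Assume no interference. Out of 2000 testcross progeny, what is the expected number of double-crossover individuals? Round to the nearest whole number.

29

Map distances give recombination frequencies of 0.068 and 0.212 for the two intervals.
With no interference, expected double-crossover frequency = 0.068 × 0.212 = 0.01442.
Expected number = 0.01442 × 2000 = 28.83 ≈ 29.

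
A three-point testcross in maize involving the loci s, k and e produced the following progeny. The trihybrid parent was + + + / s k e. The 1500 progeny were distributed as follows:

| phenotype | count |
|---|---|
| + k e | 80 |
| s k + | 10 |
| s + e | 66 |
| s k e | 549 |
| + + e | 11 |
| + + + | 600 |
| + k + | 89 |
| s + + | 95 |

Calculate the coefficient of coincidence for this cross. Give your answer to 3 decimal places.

0.913

The two rarest classes, + + e and s k +, are the double crossovers. Comparing them with the parentals, only the e allele has switched, so e is the middle locus and the order is s – e – k.
s–e: (175 + 21)/1500 = 0.1307; e–k: (155 + 21)/1500 = 0.1173.
Expected DCO frequency = 0.1307 × 0.1173 ≈ 0.01533; observed = 21/1500 ≈ 0.01400.
Coefficient of coincidence = 0.01400/0.01533 ≈ 0.913.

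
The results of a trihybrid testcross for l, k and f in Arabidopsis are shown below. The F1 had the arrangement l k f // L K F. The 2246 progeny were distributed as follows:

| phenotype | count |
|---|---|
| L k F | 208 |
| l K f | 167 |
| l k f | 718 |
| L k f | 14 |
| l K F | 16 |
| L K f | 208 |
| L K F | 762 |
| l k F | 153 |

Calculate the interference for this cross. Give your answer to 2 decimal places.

The two rarest classes, L k f and l K F, are the double crossovers. Comparing them with the parentals, only the l allele has switched, so l is the middle locus and the order is k – l – f.
k–l: (375 + 30)/2246 = 0.1803; l–f: (361 + 30)/2246 = 0.1741.
Expected DCO frequency = 0.1803 × 0.1741 ≈ 0.03139; observed = 30/2246 ≈ 0.01336.
Coefficient of coincidence = 0.01336/0.03139 ≈ 0.43; interference = 1 − 0.43 = 0.57.

0.57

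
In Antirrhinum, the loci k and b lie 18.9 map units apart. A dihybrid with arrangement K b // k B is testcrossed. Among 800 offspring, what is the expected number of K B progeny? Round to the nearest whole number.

76

A map distance of 18.9 map units corresponds to a recombination frequency of 0.189.
The F1 is K b / k B, so K B is a recombinant gamete class with expected frequency r/2 = 0.189/2 = 0.0945.
Expected number = 0.0945 × 800 = 75.60 ≈ 76.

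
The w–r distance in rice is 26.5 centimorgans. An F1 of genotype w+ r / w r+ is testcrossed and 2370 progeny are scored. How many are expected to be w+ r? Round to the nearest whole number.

871

A map distance of 26.5 centimorgans corresponds to a recombination frequency of 0.265.
The F1 is w+ r / w r+, so w+ r is a parental gamete class with expected frequency (1 − r)/2 = 0.735/2 = 0.3675.
Expected number = 0.3675 × 2370 = 870.98 ≈ 871.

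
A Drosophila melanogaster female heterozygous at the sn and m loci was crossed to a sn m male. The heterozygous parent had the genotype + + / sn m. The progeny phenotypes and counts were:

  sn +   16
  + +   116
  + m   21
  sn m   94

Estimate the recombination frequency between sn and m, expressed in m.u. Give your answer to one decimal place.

15.0 m.u.

The recombinant classes are + m and sn +: 21 + 16 = 37.
Recombination frequency = 37/247 = 0.1498 ≈ 15.0%, i.e. 15.0 m.u.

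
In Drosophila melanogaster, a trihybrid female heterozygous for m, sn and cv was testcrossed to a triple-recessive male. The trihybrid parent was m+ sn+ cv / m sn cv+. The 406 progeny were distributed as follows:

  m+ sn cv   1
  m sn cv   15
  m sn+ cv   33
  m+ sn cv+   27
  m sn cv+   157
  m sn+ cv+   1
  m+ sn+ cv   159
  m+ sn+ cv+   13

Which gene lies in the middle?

sn

The two rarest classes, m+ sn cv and m sn+ cv+, are the double crossovers. Comparing them with the parentals, only the sn allele has switched, so sn is the middle locus and the order is m – sn – cv.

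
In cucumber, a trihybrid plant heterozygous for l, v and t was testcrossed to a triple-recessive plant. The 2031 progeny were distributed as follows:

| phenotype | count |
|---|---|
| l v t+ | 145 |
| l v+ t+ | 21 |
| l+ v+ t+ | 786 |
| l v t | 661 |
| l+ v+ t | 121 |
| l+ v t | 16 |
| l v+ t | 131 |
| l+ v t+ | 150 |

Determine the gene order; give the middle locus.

l

The two most frequent reciprocal classes, l+ v+ t+ and l v t, are the parental types, so the F1 was l+ v+ t+ / l v t.
The two rarest classes, l v+ t+ and l+ v t, are the double crossovers. Comparing them with the parentals, only the l allele has switched, so l is the middle locus and the order is v – l – t.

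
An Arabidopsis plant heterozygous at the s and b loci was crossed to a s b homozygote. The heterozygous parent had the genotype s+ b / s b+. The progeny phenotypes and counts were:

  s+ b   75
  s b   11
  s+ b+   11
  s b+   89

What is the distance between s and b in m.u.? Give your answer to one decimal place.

11.8 m.u.

The recombinant classes are s+ b+ and s b: 11 + 11 = 22.
Recombination frequency = 22/186 = 0.1183 ≈ 11.8%, i.e. 11.8 m.u.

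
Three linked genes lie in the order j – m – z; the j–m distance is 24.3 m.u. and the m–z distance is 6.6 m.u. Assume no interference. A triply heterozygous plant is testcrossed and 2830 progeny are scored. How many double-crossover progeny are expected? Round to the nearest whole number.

Map distances give recombination frequencies of 0.243 and 0.066 for the two intervals.
With no interference, expected double-crossover frequency = 0.243 × 0.066 = 0.01604.
Expected number = 0.01604 × 2830 = 45.39 ≈ 45.

45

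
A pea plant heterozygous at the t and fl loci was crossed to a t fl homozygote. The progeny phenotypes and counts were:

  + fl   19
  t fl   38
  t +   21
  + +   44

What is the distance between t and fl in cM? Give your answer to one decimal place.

The two most frequent classes, + + (44) and t fl (38), are the parental types, so the F1 was + + / t fl.
The recombinant classes are + fl and t +: 19 + 21 = 40.
Recombination frequency = 40/122 = 0.3279 ≈ 32.8%, i.e. 32.8 cM.

32.8 cM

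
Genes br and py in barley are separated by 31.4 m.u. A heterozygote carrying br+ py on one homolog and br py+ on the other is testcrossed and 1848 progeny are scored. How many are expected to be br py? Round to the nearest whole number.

290

A map distance of 31.4 m.u. corresponds to a recombination frequency of 0.314.
The F1 is br+ py / br py+, so br py is a recombinant gamete class with expected frequency r/2 = 0.314/2 = 0.1570.
Expected number = 0.1570 × 1848 = 290.14 ≈ 290.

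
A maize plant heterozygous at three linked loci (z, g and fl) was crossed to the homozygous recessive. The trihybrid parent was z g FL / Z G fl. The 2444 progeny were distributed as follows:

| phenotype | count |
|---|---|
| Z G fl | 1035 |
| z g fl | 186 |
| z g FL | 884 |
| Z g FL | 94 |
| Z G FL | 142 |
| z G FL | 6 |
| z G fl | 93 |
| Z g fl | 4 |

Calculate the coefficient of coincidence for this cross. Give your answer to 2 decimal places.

The two rarest classes, z G FL and Z g fl, are the double crossovers. Comparing them with the parentals, only the g allele has switched, so g is the middle locus and the order is fl – g – z.
fl–g: (328 + 10)/2444 = 0.1383; g–z: (187 + 10)/2444 = 0.0806.
Expected DCO frequency = 0.1383 × 0.0806 ≈ 0.01115; observed = 10/2444 ≈ 0.00409.
Coefficient of coincidence = 0.00409/0.01115 ≈ 0.37.

0.37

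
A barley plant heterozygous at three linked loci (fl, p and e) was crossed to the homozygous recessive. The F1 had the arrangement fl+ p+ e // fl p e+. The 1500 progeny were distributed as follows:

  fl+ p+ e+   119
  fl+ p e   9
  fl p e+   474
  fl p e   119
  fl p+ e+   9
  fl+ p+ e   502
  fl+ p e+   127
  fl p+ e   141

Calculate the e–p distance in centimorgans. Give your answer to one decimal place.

17.1 centimorgans

The two rarest classes, fl+ p e and fl p+ e+, are the double crossovers. Comparing them with the parentals, only the p allele has switched, so p is the middle locus and the order is fl – p – e.
Crossovers in the p–e interval produce the single-crossover classes fl+ p+ e+ and fl p e (119 + 119 = 238) plus the double crossovers (18).
RF(p–e) = (238 + 18) / 1500 = 256/1500 = 0.1707 → 17.1 centimorgans.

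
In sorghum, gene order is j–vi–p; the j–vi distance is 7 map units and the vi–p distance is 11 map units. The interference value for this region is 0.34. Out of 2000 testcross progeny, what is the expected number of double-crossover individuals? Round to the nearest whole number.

10

Map distances give recombination frequencies of 0.070 and 0.110 for the two intervals.
With interference 0.34 (so coincidence = 0.66), expected double-crossover frequency = 0.070 × 0.110 × 0.66 = 0.00508.
Expected number = 0.00508 × 2000 = 10.16 ≈ 10.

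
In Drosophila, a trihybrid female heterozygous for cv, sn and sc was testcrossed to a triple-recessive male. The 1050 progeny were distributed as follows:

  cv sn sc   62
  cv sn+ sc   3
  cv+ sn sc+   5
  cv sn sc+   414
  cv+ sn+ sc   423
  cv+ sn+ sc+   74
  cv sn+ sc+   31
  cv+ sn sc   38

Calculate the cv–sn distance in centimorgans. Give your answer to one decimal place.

7.3 centimorgans

The two most frequent reciprocal classes, cv+ sn+ sc and cv sn sc+, are the parental types, so the F1 was cv+ sn+ sc / cv sn sc+.
The two rarest classes, cv sn+ sc and cv+ sn sc+, are the double crossovers. Comparing them with the parentals, only the cv allele has switched, so cv is the middle locus and the order is sn – cv – sc.
Crossovers in the sn–cv interval produce the single-crossover classes cv+ sn sc and cv sn+ sc+ (38 + 31 = 69) plus the double crossovers (8).
RF(sn–cv) = (69 + 8) / 1050 = 77/1050 = 0.0733 → 7.3 centimorgans.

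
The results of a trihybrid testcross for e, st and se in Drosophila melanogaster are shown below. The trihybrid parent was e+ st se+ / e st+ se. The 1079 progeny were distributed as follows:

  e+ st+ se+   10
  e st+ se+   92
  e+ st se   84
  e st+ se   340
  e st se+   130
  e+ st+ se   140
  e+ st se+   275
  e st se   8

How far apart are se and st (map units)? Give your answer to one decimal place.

18.0 map units

The two rarest classes, e+ st+ se+ and e st se, are the double crossovers. Comparing them with the parentals, only the st allele has switched, so st is the middle locus and the order is e – st – se.
Crossovers in the st–se interval produce the single-crossover classes e+ st se and e st+ se+ (84 + 92 = 176) plus the double crossovers (18).
RF(st–se) = (176 + 18) / 1079 = 194/1079 = 0.1798 → 18.0 map units.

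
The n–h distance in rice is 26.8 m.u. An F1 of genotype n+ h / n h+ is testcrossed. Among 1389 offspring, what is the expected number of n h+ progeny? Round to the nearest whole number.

508

A map distance of 26.8 m.u. corresponds to a recombination frequency of 0.268.
The F1 is n+ h / n h+, so n h+ is a parental gamete class with expected frequency (1 − r)/2 = 0.732/2 = 0.3660.
Expected number = 0.3660 × 1389 = 508.37 ≈ 508.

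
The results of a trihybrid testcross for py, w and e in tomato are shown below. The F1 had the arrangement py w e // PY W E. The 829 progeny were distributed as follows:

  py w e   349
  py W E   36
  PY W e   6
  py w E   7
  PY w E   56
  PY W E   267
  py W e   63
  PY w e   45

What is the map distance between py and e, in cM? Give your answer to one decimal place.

The two rarest classes, py w E and PY W e, are the double crossovers. Comparing them with the parentals, only the e allele has switched, so e is the middle locus and the order is py – e – w.
Crossovers in the py–e interval produce the single-crossover classes PY w e and py W E (45 + 36 = 81) plus the double crossovers (13).
RF(py–e) = (81 + 13) / 829 = 94/829 = 0.1134 → 11.3 cM.

11.3 cM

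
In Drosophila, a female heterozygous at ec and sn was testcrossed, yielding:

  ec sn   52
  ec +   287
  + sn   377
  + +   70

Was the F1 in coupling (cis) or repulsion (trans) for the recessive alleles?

trans

The two most frequent classes are + sn (377) and ec + (287); these are the parental (non-recombinant) types.
So the F1 carried + sn on one chromosome and ec + on the other — the recessive alleles are on opposite chromosomes (trans / repulsion).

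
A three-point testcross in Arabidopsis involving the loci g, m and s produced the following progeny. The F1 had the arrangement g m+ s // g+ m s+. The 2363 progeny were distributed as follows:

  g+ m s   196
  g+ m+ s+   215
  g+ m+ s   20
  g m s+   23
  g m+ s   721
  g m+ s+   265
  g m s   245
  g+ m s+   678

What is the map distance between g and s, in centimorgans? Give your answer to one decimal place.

21.3 centimorgans

The two rarest classes, g+ m+ s and g m s+, are the double crossovers. Comparing them with the parentals, only the g allele has switched, so g is the middle locus and the order is s – g – m.
Crossovers in the s–g interval produce the single-crossover classes g m+ s+ and g+ m s (265 + 196 = 461) plus the double crossovers (43).
RF(s–g) = (461 + 43) / 2363 = 504/2363 = 0.2133 → 21.3 centimorgans.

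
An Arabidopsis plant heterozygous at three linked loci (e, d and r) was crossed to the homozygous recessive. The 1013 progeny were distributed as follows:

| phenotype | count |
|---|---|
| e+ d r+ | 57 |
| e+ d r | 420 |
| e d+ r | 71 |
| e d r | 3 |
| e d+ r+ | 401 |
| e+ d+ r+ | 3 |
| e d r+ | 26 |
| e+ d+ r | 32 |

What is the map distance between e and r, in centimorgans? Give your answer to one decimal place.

The two most frequent reciprocal classes, e d+ r+ and e+ d r, are the parental types, so the F1 was e d+ r+ / e+ d r.
The two rarest classes, e+ d+ r+ and e d r, are the double crossovers. Comparing them with the parentals, only the e allele has switched, so e is the middle locus and the order is d – e – r.
Crossovers in the e–r interval produce the single-crossover classes e d+ r and e+ d r+ (71 + 57 = 128) plus the double crossovers (6).
RF(e–r) = (128 + 6) / 1013 = 134/1013 = 0.1323 → 13.2 centimorgans.

13.2 centimorgans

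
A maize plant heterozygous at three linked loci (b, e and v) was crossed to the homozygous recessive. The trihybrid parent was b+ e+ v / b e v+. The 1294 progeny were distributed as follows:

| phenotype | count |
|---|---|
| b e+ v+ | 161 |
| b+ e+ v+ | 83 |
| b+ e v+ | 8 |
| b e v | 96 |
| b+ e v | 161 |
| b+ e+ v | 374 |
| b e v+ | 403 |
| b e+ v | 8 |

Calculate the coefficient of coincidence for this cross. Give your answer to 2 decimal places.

The two rarest classes, b e+ v and b+ e v+, are the double crossovers. Comparing them with the parentals, only the b allele has switched, so b is the middle locus and the order is e – b – v.
e–b: (322 + 16)/1294 = 0.2612; b–v: (179 + 16)/1294 = 0.1507.
Expected DCO frequency = 0.2612 × 0.1507 ≈ 0.03936; observed = 16/1294 ≈ 0.01236.
Coefficient of coincidence = 0.01236/0.03936 ≈ 0.31.

0.31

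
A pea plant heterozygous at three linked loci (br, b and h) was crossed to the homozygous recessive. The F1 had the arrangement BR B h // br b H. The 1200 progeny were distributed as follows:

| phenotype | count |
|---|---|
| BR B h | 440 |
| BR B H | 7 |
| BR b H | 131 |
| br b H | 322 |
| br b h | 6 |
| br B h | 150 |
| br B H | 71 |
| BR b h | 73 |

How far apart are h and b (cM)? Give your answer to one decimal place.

The two rarest classes, BR B H and br b h, are the double crossovers. Comparing them with the parentals, only the h allele has switched, so h is the middle locus and the order is b – h – br.
Crossovers in the b–h interval produce the single-crossover classes BR b h and br B H (73 + 71 = 144) plus the double crossovers (13).
RF(b–h) = (144 + 13) / 1200 = 157/1200 = 0.1308 → 13.1 cM.

13.1 cM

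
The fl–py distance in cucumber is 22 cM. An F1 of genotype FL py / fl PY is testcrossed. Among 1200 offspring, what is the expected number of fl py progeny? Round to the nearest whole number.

A map distance of 22 cM corresponds to a recombination frequency of 0.220.
The F1 is FL py / fl PY, so fl py is a recombinant gamete class with expected frequency r/2 = 0.220/2 = 0.1100.
Expected number = 0.1100 × 1200 = 132.00 ≈ 132.

132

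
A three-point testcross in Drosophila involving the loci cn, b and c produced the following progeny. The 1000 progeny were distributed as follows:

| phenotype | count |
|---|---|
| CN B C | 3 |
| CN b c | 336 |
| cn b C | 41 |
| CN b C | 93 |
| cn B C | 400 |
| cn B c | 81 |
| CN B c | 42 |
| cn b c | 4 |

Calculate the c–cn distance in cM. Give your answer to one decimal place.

18.1 cM

The two most frequent reciprocal classes, CN b c and cn B C, are the parental types, so the F1 was CN b c / cn B C.
The two rarest classes, cn b c and CN B C, are the double crossovers. Comparing them with the parentals, only the cn allele has switched, so cn is the middle locus and the order is b – cn – c.
Crossovers in the cn–c interval produce the single-crossover classes CN b C and cn B c (93 + 81 = 174) plus the double crossovers (7).
RF(cn–c) = (174 + 7) / 1000 = 181/1000 = 0.1810 → 18.1 cM.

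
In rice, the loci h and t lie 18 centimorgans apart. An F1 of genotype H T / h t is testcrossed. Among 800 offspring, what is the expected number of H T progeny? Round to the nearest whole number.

328

A map distance of 18 centimorgans corresponds to a recombination frequency of 0.180.
The F1 is H T / h t, so H T is a parental gamete class with expected frequency (1 − r)/2 = 0.820/2 = 0.4100.
Expected number = 0.4100 × 800 = 328.00 ≈ 328.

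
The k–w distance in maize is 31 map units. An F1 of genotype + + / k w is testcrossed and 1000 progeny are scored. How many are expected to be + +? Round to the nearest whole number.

345

A map distance of 31 map units corresponds to a recombination frequency of 0.310.
The F1 is + + / k w, so + + is a parental gamete class with expected frequency (1 − r)/2 = 0.690/2 = 0.3450.
Expected number = 0.3450 × 1000 = 345.00 ≈ 345.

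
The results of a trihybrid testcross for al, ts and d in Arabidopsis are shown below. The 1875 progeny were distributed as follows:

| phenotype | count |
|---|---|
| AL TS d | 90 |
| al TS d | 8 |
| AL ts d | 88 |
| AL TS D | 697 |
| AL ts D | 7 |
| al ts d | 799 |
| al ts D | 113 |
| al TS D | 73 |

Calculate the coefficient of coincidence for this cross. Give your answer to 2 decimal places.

0.73

The two most frequent reciprocal classes, al ts d and AL TS D, are the parental types, so the F1 was al ts d / AL TS D.
The two rarest classes, al TS d and AL ts D, are the double crossovers. Comparing them with the parentals, only the ts allele has switched, so ts is the middle locus and the order is al – ts – d.
al–ts: (161 + 15)/1875 = 0.0939; ts–d: (203 + 15)/1875 = 0.1163.
Expected DCO frequency = 0.0939 × 0.1163 ≈ 0.01092; observed = 15/1875 ≈ 0.00800.
Coefficient of coincidence = 0.00800/0.01092 ≈ 0.73.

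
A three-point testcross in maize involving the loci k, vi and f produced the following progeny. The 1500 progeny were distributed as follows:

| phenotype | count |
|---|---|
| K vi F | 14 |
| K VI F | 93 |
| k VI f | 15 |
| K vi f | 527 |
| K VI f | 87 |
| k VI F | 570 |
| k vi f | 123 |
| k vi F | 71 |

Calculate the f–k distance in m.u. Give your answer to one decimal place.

The two most frequent reciprocal classes, K vi f and k VI F, are the parental types, so the F1 was K vi f / k VI F.
The two rarest classes, K vi F and k VI f, are the double crossovers. Comparing them with the parentals, only the f allele has switched, so f is the middle locus and the order is k – f – vi.
Crossovers in the k–f interval produce the single-crossover classes k vi f and K VI F (123 + 93 = 216) plus the double crossovers (29).
RF(k–f) = (216 + 29) / 1500 = 245/1500 = 0.1633 → 16.3 m.u.

16.3 m.u.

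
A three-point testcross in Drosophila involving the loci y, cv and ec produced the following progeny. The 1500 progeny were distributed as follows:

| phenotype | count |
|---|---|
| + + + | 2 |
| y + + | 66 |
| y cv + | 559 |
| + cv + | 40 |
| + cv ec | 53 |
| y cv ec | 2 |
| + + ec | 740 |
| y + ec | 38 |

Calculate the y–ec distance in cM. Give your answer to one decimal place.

5.5 cM

The two most frequent reciprocal classes, + + ec and y cv +, are the parental types, so the F1 was + + ec / y cv +.
The two rarest classes, + + + and y cv ec, are the double crossovers. Comparing them with the parentals, only the ec allele has switched, so ec is the middle locus and the order is cv – ec – y.
Crossovers in the ec–y interval produce the single-crossover classes y + ec and + cv + (38 + 40 = 78) plus the double crossovers (4).
RF(ec–y) = (78 + 4) / 1500 = 82/1500 = 0.0547 → 5.5 cM.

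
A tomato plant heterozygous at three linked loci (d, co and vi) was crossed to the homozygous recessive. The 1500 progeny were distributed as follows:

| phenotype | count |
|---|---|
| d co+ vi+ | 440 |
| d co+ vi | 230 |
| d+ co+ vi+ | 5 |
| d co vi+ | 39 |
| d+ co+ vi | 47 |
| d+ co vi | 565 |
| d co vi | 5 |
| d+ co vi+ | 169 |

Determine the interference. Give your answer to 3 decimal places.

The two most frequent reciprocal classes, d co+ vi+ and d+ co vi, are the parental types, so the F1 was d co+ vi+ / d+ co vi.
The two rarest classes, d+ co+ vi+ and d co vi, are the double crossovers. Comparing them with the parentals, only the d allele has switched, so d is the middle locus and the order is co – d – vi.
co–d: (86 + 10)/1500 = 0.0640; d–vi: (399 + 10)/1500 = 0.2727.
Expected DCO frequency = 0.0640 × 0.2727 ≈ 0.01745; observed = 10/1500 ≈ 0.00667.
Coefficient of coincidence = 0.00667/0.01745 ≈ 0.382; interference = 1 − 0.382 = 0.618.

0.618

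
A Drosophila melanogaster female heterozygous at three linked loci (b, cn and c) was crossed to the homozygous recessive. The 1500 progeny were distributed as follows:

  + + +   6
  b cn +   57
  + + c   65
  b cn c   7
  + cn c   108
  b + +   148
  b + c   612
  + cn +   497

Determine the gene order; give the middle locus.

The two most frequent reciprocal classes, b + c and + cn +, are the parental types, so the F1 was b + c / + cn +.
The two rarest classes, b cn c and + + +, are the double crossovers. Comparing them with the parentals, only the cn allele has switched, so cn is the middle locus and the order is b – cn – c.

cn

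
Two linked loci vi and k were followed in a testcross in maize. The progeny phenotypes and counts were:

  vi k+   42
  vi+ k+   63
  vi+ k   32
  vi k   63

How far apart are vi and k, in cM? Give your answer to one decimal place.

The two most frequent classes, vi+ k+ (63) and vi k (63), are the parental types, so the F1 was vi+ k+ / vi k.
The recombinant classes are vi+ k and vi k+: 32 + 42 = 74.
Recombination frequency = 74/200 = 0.3700 ≈ 37.0%, i.e. 37.0 cM.

37.0 cM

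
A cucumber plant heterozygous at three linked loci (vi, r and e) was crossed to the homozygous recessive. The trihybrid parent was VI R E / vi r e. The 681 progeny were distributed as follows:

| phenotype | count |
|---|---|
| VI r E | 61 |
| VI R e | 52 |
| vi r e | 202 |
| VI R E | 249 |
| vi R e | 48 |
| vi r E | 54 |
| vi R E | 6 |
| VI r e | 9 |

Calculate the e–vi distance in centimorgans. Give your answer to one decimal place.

The two rarest classes, vi R E and VI r e, are the double crossovers. Comparing them with the parentals, only the vi allele has switched, so vi is the middle locus and the order is e – vi – r.
Crossovers in the e–vi interval produce the single-crossover classes VI R e and vi r E (52 + 54 = 106) plus the double crossovers (15).
RF(e–vi) = (106 + 15) / 681 = 121/681 = 0.1777 → 17.8 centimorgans.

17.8 centimorgans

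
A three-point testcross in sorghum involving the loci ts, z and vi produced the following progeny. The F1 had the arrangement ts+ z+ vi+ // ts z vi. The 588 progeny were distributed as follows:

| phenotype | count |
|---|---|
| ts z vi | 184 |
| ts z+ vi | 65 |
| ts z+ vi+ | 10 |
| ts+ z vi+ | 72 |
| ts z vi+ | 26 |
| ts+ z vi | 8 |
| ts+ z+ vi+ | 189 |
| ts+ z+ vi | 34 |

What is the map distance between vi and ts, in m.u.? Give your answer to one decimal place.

The two rarest classes, ts z+ vi+ and ts+ z vi, are the double crossovers. Comparing them with the parentals, only the ts allele has switched, so ts is the middle locus and the order is vi – ts – z.
Crossovers in the vi–ts interval produce the single-crossover classes ts+ z+ vi and ts z vi+ (34 + 26 = 60) plus the double crossovers (18).
RF(vi–ts) = (60 + 18) / 588 = 78/588 = 0.1327 → 13.3 m.u.

13.3 m.u.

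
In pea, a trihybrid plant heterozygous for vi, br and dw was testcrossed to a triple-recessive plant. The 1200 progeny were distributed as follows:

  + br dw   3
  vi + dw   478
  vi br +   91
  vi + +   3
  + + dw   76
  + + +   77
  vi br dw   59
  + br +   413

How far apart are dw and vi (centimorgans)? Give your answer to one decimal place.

The two most frequent reciprocal classes, vi + dw and + br +, are the parental types, so the F1 was vi + dw / + br +.
The two rarest classes, vi + + and + br dw, are the double crossovers. Comparing them with the parentals, only the dw allele has switched, so dw is the middle locus and the order is br – dw – vi.
Crossovers in the dw–vi interval produce the single-crossover classes + + dw and vi br + (76 + 91 = 167) plus the double crossovers (6).
RF(dw–vi) = (167 + 6) / 1200 = 173/1200 = 0.1442 → 14.4 centimorgans.

14.4 centimorgans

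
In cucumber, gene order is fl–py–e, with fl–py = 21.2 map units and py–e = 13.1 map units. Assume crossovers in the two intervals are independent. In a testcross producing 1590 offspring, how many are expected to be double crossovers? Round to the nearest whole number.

Map distances give recombination frequencies of 0.212 and 0.131 for the two intervals.
With no interference, expected double-crossover frequency = 0.212 × 0.131 = 0.02777.
Expected number = 0.02777 × 1590 = 44.16 ≈ 44.

44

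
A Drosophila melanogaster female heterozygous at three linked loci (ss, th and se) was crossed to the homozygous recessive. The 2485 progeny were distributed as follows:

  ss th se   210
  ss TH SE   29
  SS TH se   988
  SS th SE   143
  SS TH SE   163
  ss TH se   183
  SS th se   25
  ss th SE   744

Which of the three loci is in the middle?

th

The two most frequent reciprocal classes, SS TH se and ss th SE, are the parental types, so the F1 was SS TH se / ss th SE.
The two rarest classes, SS th se and ss TH SE, are the double crossovers. Comparing them with the parentals, only the th allele has switched, so th is the middle locus and the order is ss – th – se.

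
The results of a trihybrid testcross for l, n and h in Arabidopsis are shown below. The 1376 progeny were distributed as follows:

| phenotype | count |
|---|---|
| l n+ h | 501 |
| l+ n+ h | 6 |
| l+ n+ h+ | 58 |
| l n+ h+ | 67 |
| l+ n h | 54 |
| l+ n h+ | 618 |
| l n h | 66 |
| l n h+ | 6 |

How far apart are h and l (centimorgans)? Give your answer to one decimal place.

9.7 centimorgans

The two most frequent reciprocal classes, l n+ h and l+ n h+, are the parental types, so the F1 was l n+ h / l+ n h+.
The two rarest classes, l+ n+ h and l n h+, are the double crossovers. Comparing them with the parentals, only the l allele has switched, so l is the middle locus and the order is n – l – h.
Crossovers in the l–h interval produce the single-crossover classes l n+ h+ and l+ n h (67 + 54 = 121) plus the double crossovers (12).
RF(l–h) = (121 + 12) / 1376 = 133/1376 = 0.0967 → 9.7 centimorgans.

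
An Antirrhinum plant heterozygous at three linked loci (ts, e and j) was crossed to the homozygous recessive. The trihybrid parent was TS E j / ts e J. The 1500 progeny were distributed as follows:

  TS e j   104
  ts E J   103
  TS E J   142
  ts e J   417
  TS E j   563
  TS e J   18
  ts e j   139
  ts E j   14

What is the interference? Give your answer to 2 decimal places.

The two rarest classes, ts E j and TS e J, are the double crossovers. Comparing them with the parentals, only the ts allele has switched, so ts is the middle locus and the order is j – ts – e.
j–ts: (281 + 32)/1500 = 0.2087; ts–e: (207 + 32)/1500 = 0.1593.
Expected DCO frequency = 0.2087 × 0.1593 ≈ 0.03325; observed = 32/1500 ≈ 0.02133.
Coefficient of coincidence = 0.02133/0.03325 ≈ 0.64; interference = 1 − 0.64 = 0.36.

0.36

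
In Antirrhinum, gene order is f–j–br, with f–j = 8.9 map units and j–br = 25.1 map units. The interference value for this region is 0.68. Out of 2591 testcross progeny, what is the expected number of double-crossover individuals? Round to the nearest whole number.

Map distances give recombination frequencies of 0.089 and 0.251 for the two intervals.
With interference 0.68 (so coincidence = 0.32), expected double-crossover frequency = 0.089 × 0.251 × 0.32 = 0.00715.
Expected number = 0.00715 × 2591 = 18.52 ≈ 19.

19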